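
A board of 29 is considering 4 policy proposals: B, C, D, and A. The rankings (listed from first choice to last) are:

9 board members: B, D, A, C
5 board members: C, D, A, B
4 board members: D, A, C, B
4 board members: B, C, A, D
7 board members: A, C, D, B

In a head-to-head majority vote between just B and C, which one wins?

Voters preferring B to C: 13; preferring C to B: 16.
C wins the head-to-head.

C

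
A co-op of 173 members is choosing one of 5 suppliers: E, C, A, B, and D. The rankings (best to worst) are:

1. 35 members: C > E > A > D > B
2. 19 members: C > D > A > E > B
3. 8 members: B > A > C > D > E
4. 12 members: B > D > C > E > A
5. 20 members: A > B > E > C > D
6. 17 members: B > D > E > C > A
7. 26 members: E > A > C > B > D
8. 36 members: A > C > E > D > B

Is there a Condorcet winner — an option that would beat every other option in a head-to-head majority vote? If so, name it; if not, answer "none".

none

Checking pairwise contests:
C beats E 110–63.
A beats C 90–83.
E beats A 90–83.
E beats B 116–57.
E beats D 117–56.
Every option loses at least one head-to-head, so there is no Condorcet winner.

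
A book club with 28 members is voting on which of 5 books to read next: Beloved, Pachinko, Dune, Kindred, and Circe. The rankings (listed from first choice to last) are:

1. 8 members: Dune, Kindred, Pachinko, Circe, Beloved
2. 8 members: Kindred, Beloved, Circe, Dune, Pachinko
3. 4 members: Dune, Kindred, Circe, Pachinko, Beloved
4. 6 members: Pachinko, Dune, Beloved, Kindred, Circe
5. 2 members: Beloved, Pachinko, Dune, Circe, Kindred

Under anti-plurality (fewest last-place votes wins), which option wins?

Last-place votes: Beloved 12, Pachinko 8, Dune 0, Kindred 2, Circe 6.
Dune is ranked last by the fewest voters, so Dune wins.

Dune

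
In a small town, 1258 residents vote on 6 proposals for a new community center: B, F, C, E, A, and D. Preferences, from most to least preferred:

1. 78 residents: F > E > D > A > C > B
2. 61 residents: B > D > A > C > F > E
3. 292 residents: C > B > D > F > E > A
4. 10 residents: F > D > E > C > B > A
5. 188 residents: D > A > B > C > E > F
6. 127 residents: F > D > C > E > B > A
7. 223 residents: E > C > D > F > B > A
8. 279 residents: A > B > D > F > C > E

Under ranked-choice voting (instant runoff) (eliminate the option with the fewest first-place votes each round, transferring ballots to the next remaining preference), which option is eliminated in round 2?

Round 1: B 61, F 215, C 292, E 223, A 279, D 188. Eliminate B.
Round 2: F 215, C 292, E 223, A 279, D 249. Eliminate F.

F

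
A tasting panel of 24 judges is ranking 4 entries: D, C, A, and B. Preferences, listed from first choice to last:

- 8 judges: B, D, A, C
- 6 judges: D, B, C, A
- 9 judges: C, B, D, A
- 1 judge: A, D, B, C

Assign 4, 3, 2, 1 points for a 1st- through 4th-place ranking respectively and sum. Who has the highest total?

D: 8·3 + 6·4 + 9·2 + 1·3 = 69
C: 8·1 + 6·2 + 9·4 + 1·1 = 57
A: 8·2 + 6·1 + 9·1 + 1·4 = 35
B: 8·4 + 6·3 + 9·3 + 1·2 = 79
B has the highest Borda score (79).

B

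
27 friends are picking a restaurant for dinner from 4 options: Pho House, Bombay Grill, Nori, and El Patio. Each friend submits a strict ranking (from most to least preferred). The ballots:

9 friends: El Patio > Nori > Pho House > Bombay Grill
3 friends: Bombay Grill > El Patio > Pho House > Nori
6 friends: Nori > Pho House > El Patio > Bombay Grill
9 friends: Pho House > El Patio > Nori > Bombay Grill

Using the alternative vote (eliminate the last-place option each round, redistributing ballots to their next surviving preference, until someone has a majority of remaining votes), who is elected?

Round 1: Pho House 9, Bombay Grill 3, Nori 6, El Patio 9. Eliminate Bombay Grill.
Round 2: Pho House 9, Nori 6, El Patio 12. Eliminate Nori.
Round 3: Pho House 15, El Patio 12. Pho House has a majority.

Pho House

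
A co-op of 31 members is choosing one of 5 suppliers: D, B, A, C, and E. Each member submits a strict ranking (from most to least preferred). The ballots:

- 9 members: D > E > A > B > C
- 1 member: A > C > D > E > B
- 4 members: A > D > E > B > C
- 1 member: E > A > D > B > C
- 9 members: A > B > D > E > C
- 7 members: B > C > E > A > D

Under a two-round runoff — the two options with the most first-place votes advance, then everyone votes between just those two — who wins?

A

Round 1 first-place votes: D 9, B 7, A 14, C 0, E 1.
A and D advance.
Runoff: A is preferred to D by 22 voters; D by 9.
A wins the runoff.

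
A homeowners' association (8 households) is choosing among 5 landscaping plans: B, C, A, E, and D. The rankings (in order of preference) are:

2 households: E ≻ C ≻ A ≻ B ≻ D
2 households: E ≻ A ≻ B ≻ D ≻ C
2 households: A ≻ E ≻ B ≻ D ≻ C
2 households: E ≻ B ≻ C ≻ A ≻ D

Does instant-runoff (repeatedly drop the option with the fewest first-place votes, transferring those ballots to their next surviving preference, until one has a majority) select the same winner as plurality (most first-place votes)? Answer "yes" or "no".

Instant-runoff — R1 B 0, C 0, A 2, E 6, D 0 (E winner). Winner: E.
Plurality — first-place votes: B 0, C 0, A 2, E 6, D 0. Winner: E.
The two methods agree.

yes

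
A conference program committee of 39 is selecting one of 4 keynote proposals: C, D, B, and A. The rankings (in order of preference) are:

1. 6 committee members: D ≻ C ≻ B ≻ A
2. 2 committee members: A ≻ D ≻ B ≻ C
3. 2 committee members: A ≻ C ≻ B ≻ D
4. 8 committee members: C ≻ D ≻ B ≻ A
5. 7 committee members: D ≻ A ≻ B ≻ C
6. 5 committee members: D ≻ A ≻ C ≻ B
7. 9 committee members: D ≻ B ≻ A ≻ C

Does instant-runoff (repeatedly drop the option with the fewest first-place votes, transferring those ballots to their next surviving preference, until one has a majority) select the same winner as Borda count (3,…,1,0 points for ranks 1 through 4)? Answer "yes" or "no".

yes

Instant-runoff — R1 C 8, D 27, B 0, A 4 (D winner). Winner: D.
Borda — scores: C 45, D 101, B 43, A 45. Winner: D.
The two methods agree.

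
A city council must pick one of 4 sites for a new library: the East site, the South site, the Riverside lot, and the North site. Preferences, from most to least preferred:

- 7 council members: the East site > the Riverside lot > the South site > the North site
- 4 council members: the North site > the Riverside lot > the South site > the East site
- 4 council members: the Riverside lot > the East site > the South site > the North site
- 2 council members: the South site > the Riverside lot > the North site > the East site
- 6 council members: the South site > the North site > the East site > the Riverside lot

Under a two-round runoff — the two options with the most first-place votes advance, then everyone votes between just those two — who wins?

the South site

Round 1 first-place votes: the East site 7, the South site 8, the Riverside lot 4, the North site 4.
the South site and the East site advance.
Runoff: the South site is preferred to the East site by 12 voters; the East site by 11.
the South site wins the runoff.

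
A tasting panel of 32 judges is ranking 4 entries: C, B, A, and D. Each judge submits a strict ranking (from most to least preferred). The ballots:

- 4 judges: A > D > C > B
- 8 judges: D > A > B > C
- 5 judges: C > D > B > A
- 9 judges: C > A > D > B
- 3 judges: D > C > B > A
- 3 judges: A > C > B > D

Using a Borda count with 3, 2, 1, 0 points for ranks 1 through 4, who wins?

C: 4·1 + 8·0 + 5·3 + 9·3 + 3·2 + 3·2 = 58
B: 4·0 + 8·1 + 5·1 + 9·0 + 3·1 + 3·1 = 19
A: 4·3 + 8·2 + 5·0 + 9·2 + 3·0 + 3·3 = 55
D: 4·2 + 8·3 + 5·2 + 9·1 + 3·3 + 3·0 = 60
D has the highest Borda score (60).

D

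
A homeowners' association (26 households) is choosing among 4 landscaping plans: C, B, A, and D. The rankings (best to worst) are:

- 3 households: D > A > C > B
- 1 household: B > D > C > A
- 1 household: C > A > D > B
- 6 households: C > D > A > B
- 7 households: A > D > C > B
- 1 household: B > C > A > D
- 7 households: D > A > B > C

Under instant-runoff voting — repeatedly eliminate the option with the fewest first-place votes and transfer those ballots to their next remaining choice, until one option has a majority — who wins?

Round 1: C 7, B 2, A 7, D 10. Eliminate B.
Round 2: C 8, A 7, D 11. Eliminate A.
Round 3: C 8, D 18. D has a majority.

D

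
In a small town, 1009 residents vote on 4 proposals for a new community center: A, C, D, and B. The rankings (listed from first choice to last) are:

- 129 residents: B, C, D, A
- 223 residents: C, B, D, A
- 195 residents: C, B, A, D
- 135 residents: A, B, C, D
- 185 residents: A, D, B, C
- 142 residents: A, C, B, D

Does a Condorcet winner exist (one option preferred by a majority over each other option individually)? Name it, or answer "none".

C vs A: 547–462 for C.
C vs D: 824–185 for C.
C vs B: 560–449 for C.
C beats every other option head-to-head.

C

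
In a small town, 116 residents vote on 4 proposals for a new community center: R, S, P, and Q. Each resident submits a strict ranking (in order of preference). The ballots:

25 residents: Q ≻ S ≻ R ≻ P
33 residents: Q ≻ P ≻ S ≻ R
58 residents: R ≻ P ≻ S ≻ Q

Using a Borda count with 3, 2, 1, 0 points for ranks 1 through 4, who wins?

R: 25·1 + 33·0 + 58·3 = 199
S: 25·2 + 33·1 + 58·1 = 141
P: 25·0 + 33·2 + 58·2 = 182
Q: 25·3 + 33·3 + 58·0 = 174
R has the highest Borda score (199).

R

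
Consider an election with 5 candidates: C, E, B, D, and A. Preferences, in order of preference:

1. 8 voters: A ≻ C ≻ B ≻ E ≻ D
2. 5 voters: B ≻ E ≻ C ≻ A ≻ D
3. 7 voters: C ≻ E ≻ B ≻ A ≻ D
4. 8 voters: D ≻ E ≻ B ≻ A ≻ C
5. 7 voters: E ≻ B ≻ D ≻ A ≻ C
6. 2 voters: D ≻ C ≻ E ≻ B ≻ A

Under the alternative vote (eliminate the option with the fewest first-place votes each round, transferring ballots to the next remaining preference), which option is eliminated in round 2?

C

Round 1: C 7, E 7, B 5, D 10, A 8. Eliminate B.
Round 2: C 7, E 12, D 10, A 8. Eliminate C.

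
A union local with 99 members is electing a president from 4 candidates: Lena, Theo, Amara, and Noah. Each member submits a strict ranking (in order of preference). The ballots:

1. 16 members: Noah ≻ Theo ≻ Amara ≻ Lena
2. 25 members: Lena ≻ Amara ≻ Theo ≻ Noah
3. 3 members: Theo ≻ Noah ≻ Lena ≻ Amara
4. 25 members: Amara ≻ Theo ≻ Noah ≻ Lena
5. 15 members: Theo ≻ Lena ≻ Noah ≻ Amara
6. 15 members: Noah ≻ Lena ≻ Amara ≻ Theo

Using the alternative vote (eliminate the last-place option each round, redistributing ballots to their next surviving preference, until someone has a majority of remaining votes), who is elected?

Noah

Round 1: Lena 25, Theo 18, Amara 25, Noah 31. Eliminate Theo.
Round 2: Lena 40, Amara 25, Noah 34. Eliminate Amara.
Round 3: Lena 40, Noah 59. Noah has a majority.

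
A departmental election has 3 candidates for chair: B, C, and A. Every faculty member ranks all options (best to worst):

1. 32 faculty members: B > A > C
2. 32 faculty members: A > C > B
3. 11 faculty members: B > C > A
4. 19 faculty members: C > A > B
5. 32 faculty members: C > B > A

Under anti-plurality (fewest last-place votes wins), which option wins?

Last-place votes: B 51, C 32, A 43.
C is ranked last by the fewest voters, so C wins.

C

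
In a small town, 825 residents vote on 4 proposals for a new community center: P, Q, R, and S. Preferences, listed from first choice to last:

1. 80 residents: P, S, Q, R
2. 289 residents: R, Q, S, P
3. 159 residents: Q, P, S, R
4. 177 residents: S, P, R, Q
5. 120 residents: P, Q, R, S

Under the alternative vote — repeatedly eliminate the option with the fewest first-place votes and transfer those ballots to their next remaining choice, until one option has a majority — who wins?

Round 1: P 200, Q 159, R 289, S 177. Eliminate Q.
Round 2: P 359, R 289, S 177. Eliminate S.
Round 3: P 536, R 289. P has a majority.

P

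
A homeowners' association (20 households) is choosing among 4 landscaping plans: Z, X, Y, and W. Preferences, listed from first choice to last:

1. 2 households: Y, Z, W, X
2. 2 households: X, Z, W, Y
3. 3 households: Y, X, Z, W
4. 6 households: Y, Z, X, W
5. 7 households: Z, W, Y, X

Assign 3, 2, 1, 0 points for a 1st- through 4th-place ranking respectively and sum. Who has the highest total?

Z

Z: 2·2 + 2·2 + 3·1 + 6·2 + 7·3 = 44
X: 2·0 + 2·3 + 3·2 + 6·1 + 7·0 = 18
Y: 2·3 + 2·0 + 3·3 + 6·3 + 7·1 = 40
W: 2·1 + 2·1 + 3·0 + 6·0 + 7·2 = 18
Z has the highest Borda score (44).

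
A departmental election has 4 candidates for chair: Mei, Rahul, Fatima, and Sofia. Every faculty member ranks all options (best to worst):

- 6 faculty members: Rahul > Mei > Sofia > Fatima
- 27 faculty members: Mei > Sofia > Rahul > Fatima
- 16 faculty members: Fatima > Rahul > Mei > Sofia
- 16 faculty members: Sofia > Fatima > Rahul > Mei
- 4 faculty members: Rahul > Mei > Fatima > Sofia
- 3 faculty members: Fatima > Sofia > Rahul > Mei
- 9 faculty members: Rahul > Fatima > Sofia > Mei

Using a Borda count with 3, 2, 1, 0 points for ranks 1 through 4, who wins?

Rahul

Mei: 6·2 + 27·3 + 16·1 + 16·0 + 4·2 + 3·0 + 9·0 = 117
Rahul: 6·3 + 27·1 + 16·2 + 16·1 + 4·3 + 3·1 + 9·3 = 135
Fatima: 6·0 + 27·0 + 16·3 + 16·2 + 4·1 + 3·3 + 9·2 = 111
Sofia: 6·1 + 27·2 + 16·0 + 16·3 + 4·0 + 3·2 + 9·1 = 123
Rahul has the highest Borda score (135).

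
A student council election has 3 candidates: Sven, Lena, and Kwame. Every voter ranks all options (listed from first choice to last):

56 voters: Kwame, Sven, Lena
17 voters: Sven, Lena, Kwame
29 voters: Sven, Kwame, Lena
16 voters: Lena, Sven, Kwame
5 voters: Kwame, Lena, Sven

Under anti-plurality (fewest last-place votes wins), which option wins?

Last-place votes: Sven 5, Lena 85, Kwame 33.
Sven is ranked last by the fewest voters, so Sven wins.

Sven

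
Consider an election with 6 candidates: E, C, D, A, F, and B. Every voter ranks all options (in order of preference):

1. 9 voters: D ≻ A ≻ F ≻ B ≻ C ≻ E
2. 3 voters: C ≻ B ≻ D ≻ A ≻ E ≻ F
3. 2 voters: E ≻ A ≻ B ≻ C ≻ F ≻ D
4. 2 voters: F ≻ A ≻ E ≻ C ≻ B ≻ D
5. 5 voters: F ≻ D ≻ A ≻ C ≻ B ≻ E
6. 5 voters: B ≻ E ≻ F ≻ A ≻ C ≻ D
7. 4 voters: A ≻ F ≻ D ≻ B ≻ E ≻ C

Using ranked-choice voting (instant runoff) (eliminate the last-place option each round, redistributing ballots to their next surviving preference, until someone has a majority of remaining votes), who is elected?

Round 1: E 2, C 3, D 9, A 4, F 7, B 5. Eliminate E.
Round 2: C 3, D 9, A 6, F 7, B 5. Eliminate C.
Round 3: D 9, A 6, F 7, B 8. Eliminate A.
Round 4: D 9, F 11, B 10. Eliminate D.
Round 5: F 20, B 10. F has a majority.

F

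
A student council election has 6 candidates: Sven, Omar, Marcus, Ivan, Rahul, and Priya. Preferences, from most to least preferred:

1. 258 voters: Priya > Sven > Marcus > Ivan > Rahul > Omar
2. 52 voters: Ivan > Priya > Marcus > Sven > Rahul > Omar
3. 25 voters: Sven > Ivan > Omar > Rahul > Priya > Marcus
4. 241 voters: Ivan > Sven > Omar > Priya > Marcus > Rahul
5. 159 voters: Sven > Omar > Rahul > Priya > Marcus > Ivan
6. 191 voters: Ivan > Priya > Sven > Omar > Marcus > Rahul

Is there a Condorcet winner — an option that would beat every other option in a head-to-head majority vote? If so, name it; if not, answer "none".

Ivan vs Sven: 484–442 for Ivan.
Ivan vs Omar: 767–159 for Ivan.
Ivan vs Marcus: 509–417 for Ivan.
Ivan vs Rahul: 767–159 for Ivan.
Ivan vs Priya: 509–417 for Ivan.
Ivan beats every other option head-to-head.

Ivan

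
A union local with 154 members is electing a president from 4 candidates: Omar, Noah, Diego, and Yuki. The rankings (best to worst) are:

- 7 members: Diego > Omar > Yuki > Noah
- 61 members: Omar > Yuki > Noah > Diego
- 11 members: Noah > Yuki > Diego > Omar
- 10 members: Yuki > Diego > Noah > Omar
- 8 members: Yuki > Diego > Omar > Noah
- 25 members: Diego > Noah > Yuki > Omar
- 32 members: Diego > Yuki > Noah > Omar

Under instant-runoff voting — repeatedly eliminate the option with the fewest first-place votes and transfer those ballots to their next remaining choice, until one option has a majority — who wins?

Round 1: Omar 61, Noah 11, Diego 64, Yuki 18. Eliminate Noah.
Round 2: Omar 61, Diego 64, Yuki 29. Eliminate Yuki.
Round 3: Omar 61, Diego 93. Diego has a majority.

Diego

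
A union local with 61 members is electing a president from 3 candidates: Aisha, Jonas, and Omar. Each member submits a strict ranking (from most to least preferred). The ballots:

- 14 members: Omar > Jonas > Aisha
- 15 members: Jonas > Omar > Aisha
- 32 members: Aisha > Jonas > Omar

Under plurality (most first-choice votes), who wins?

Aisha

First-place votes: Aisha 32, Jonas 15, Omar 14.
Aisha has the most first-place votes.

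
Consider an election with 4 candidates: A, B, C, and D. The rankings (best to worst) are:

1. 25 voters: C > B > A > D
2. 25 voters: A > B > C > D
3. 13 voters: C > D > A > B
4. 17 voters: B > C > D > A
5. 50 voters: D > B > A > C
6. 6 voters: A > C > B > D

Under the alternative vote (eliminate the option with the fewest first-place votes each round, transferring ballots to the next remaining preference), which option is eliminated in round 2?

A

Round 1: A 31, B 17, C 38, D 50. Eliminate B.
Round 2: A 31, C 55, D 50. Eliminate A.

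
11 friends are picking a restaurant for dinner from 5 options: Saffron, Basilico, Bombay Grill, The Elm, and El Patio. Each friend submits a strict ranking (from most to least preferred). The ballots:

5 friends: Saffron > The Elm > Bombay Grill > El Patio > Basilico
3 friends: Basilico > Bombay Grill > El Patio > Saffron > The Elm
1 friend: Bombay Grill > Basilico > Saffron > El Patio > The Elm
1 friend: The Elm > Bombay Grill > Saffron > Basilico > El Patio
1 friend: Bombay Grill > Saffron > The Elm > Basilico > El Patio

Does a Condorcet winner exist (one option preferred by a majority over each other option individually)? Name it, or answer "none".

none

Checking pairwise contests:
Bombay Grill beats Saffron 6–5.
Saffron beats Basilico 7–4.
The Elm beats Bombay Grill 6–5.
Saffron beats The Elm 10–1.
Saffron beats El Patio 8–3.
Every option loses at least one head-to-head, so there is no Condorcet winner.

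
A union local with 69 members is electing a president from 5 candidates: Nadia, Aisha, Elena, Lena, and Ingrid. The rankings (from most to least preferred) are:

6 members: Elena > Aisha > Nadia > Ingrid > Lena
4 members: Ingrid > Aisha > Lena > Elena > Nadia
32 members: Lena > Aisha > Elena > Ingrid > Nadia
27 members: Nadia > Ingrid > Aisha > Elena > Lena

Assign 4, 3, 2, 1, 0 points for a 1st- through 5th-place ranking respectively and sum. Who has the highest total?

Aisha

Nadia: 6·2 + 4·0 + 32·0 + 27·4 = 120
Aisha: 6·3 + 4·3 + 32·3 + 27·2 = 180
Elena: 6·4 + 4·1 + 32·2 + 27·1 = 119
Lena: 6·0 + 4·2 + 32·4 + 27·0 = 136
Ingrid: 6·1 + 4·4 + 32·1 + 27·3 = 135
Aisha has the highest Borda score (180).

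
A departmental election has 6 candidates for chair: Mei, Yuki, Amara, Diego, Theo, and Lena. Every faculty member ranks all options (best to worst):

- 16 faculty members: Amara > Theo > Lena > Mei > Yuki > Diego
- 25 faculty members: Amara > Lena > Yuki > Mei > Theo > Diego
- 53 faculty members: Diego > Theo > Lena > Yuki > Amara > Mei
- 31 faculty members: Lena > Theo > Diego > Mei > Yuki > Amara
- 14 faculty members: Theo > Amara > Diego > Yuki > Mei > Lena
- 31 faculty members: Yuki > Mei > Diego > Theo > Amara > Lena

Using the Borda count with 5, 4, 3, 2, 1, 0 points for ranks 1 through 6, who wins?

Mei: 16·2 + 25·2 + 53·0 + 31·2 + 14·1 + 31·4 = 282
Yuki: 16·1 + 25·3 + 53·2 + 31·1 + 14·2 + 31·5 = 411
Amara: 16·5 + 25·5 + 53·1 + 31·0 + 14·4 + 31·1 = 345
Diego: 16·0 + 25·0 + 53·5 + 31·3 + 14·3 + 31·3 = 493
Theo: 16·4 + 25·1 + 53·4 + 31·4 + 14·5 + 31·2 = 557
Lena: 16·3 + 25·4 + 53·3 + 31·5 + 14·0 + 31·0 = 462
Theo has the highest Borda score (557).

Theo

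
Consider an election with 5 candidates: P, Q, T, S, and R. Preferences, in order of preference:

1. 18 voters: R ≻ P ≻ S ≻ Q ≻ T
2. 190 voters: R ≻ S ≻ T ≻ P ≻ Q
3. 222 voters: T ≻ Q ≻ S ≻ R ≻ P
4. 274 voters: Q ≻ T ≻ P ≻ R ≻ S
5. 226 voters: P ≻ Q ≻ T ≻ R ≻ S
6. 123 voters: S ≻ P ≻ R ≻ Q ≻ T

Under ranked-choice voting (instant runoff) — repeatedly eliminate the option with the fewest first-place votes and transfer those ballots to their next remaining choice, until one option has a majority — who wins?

T

Round 1: P 226, Q 274, T 222, S 123, R 208. Eliminate S.
Round 2: P 349, Q 274, T 222, R 208. Eliminate R.
Round 3: P 367, Q 274, T 412. Eliminate Q.
Round 4: P 367, T 686. T has a majority.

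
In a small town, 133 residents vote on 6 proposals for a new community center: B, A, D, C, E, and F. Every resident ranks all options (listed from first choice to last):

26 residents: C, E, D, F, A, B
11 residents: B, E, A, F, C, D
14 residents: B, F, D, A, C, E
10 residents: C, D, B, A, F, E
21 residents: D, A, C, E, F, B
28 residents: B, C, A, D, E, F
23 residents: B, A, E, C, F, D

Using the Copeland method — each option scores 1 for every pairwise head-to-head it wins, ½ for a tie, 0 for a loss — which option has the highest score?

B: beats A, D, C, E, and F → score 5.
A: beats C, E, and F; loses to B and D → score 3.
D: beats A, E, and F; loses to B and C → score 3.
C: beats D, E, and F; loses to B and A → score 3.
E: beats F; loses to B, A, D, and C → score 1.
F: loses to B, A, D, C, and E → score 0.
B has the best pairwise record.

B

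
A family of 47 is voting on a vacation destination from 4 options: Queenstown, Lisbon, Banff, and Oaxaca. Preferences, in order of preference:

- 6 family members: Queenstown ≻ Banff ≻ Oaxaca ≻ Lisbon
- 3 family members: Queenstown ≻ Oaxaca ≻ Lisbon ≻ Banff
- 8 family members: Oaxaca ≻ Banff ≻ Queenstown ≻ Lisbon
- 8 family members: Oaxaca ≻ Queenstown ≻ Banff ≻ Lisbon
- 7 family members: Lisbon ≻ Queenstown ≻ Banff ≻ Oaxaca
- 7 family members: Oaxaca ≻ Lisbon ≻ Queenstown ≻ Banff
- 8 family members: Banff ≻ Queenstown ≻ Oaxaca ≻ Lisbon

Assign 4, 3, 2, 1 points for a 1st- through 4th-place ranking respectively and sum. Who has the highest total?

Oaxaca

Queenstown: 6·4 + 3·4 + 8·2 + 8·3 + 7·3 + 7·2 + 8·3 = 135
Lisbon: 6·1 + 3·2 + 8·1 + 8·1 + 7·4 + 7·3 + 8·1 = 85
Banff: 6·3 + 3·1 + 8·3 + 8·2 + 7·2 + 7·1 + 8·4 = 114
Oaxaca: 6·2 + 3·3 + 8·4 + 8·4 + 7·1 + 7·4 + 8·2 = 136
Oaxaca has the highest Borda score (136).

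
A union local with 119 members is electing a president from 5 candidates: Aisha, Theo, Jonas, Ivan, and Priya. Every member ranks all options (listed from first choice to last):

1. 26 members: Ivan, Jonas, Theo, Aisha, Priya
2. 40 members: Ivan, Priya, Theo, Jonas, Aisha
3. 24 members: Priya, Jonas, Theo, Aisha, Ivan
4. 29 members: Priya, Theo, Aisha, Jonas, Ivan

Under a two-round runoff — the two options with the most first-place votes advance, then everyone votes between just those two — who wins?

Ivan

Round 1 first-place votes: Aisha 0, Theo 0, Jonas 0, Ivan 66, Priya 53.
Ivan and Priya advance.
Runoff: Ivan is preferred to Priya by 66 voters; Priya by 53.
Ivan wins the runoff.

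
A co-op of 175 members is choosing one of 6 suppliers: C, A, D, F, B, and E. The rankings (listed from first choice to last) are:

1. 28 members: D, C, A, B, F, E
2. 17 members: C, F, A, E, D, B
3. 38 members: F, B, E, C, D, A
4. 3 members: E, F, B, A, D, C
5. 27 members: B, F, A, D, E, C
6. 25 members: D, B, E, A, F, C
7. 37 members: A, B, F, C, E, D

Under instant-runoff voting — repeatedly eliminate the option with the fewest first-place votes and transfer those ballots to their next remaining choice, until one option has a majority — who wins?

F

Round 1: C 17, A 37, D 53, F 38, B 27, E 3. Eliminate E.
Round 2: C 17, A 37, D 53, F 41, B 27. Eliminate C.
Round 3: A 37, D 53, F 58, B 27. Eliminate B.
Round 4: A 37, D 53, F 85. Eliminate A.
Round 5: D 53, F 122. F has a majority.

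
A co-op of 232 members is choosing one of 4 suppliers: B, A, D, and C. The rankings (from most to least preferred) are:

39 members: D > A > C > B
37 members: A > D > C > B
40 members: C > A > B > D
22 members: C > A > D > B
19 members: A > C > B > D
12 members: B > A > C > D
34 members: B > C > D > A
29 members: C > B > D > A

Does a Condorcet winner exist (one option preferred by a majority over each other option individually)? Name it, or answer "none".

C vs B: 186–46 for C.
C vs A: 125–107 for C.
C vs D: 156–76 for C.
C beats every other option head-to-head.

C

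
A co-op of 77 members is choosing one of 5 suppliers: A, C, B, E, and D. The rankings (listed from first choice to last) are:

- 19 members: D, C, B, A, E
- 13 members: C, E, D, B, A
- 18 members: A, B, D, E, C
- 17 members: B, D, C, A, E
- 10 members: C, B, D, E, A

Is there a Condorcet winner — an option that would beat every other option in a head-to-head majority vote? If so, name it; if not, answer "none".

Checking pairwise contests:
C beats A 59–18.
D beats C 54–23.
C beats B 42–35.
A beats E 54–23.
B beats D 45–32.
Every option loses at least one head-to-head, so there is no Condorcet winner.

none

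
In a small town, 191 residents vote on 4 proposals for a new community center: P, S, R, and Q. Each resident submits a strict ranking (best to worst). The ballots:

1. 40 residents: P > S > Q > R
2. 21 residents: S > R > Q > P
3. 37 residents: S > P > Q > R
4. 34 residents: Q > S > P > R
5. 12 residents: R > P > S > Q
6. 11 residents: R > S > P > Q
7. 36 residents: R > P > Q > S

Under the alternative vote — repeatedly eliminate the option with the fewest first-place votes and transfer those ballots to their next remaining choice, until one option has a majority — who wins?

Round 1: P 40, S 58, R 59, Q 34. Eliminate Q.
Round 2: P 40, S 92, R 59. Eliminate P.
Round 3: S 132, R 59. S has a majority.

S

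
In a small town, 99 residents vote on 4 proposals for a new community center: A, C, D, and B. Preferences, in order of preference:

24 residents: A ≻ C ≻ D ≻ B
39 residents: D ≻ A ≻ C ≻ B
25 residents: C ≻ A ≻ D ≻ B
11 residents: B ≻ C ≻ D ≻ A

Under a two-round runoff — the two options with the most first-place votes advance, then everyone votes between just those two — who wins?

C

Round 1 first-place votes: A 24, C 25, D 39, B 11.
D and C advance.
Runoff: D is preferred to C by 39 voters; C by 60.
C wins the runoff.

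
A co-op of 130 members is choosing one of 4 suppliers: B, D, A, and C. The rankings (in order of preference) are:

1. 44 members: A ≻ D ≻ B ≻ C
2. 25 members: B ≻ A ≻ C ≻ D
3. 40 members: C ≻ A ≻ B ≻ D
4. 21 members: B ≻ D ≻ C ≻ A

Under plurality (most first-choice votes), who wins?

First-place votes: B 46, D 0, A 44, C 40.
B has the most first-place votes.

B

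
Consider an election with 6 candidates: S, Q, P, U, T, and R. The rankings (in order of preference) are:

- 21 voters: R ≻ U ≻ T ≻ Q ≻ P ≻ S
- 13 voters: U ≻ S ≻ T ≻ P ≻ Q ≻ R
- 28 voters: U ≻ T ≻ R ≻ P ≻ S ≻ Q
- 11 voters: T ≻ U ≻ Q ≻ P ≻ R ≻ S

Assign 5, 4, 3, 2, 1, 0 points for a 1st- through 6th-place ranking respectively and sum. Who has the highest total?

U

S: 21·0 + 13·4 + 28·1 + 11·0 = 80
Q: 21·2 + 13·1 + 28·0 + 11·3 = 88
P: 21·1 + 13·2 + 28·2 + 11·2 = 125
U: 21·4 + 13·5 + 28·5 + 11·4 = 333
T: 21·3 + 13·3 + 28·4 + 11·5 = 269
R: 21·5 + 13·0 + 28·3 + 11·1 = 200
U has the highest Borda score (333).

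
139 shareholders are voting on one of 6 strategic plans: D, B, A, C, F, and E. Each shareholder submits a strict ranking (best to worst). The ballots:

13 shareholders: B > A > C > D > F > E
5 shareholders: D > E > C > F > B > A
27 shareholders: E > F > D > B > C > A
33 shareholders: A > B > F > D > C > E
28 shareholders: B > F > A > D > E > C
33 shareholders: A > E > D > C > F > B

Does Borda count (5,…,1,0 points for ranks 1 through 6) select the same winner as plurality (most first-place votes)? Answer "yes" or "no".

yes

Borda — scores: D 353, B 396, A 466, C 180, F 375, E 315. Winner: A.
Plurality — first-place votes: D 5, B 41, A 66, C 0, F 0, E 27. Winner: A.
The two methods agree.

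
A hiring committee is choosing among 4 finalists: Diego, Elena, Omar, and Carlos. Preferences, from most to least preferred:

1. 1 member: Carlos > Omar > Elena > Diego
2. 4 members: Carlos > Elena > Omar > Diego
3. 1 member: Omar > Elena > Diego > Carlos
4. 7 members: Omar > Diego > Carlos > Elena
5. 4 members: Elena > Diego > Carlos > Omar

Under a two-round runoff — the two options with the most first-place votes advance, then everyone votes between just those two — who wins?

Round 1 first-place votes: Diego 0, Elena 4, Omar 8, Carlos 5.
Omar and Carlos advance.
Runoff: Omar is preferred to Carlos by 8 voters; Carlos by 9.
Carlos wins the runoff.

Carlos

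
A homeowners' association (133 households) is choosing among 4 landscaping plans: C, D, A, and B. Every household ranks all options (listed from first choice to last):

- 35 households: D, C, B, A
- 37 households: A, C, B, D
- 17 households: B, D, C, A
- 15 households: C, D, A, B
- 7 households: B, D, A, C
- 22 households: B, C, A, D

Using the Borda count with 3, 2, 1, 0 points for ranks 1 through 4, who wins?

C

C: 35·2 + 37·2 + 17·1 + 15·3 + 7·0 + 22·2 = 250
D: 35·3 + 37·0 + 17·2 + 15·2 + 7·2 + 22·0 = 183
A: 35·0 + 37·3 + 17·0 + 15·1 + 7·1 + 22·1 = 155
B: 35·1 + 37·1 + 17·3 + 15·0 + 7·3 + 22·3 = 210
C has the highest Borda score (250).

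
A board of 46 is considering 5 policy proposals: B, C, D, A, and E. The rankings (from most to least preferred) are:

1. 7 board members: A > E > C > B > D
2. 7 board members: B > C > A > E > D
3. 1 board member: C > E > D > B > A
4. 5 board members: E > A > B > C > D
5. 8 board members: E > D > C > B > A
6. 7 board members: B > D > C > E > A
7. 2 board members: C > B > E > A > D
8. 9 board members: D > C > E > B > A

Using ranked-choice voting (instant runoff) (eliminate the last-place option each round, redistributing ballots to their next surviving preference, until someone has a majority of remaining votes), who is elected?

Round 1: B 14, C 3, D 9, A 7, E 13. Eliminate C.
Round 2: B 16, D 9, A 7, E 14. Eliminate A.
Round 3: B 16, D 9, E 21. Eliminate D.
Round 4: B 16, E 30. E has a majority.

E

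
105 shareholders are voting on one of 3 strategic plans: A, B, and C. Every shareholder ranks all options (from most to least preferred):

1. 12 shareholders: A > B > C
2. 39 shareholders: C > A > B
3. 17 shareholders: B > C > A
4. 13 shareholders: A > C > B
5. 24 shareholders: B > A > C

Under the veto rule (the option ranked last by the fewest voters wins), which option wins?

A

Last-place votes: A 17, B 52, C 36.
A is ranked last by the fewest voters, so A wins.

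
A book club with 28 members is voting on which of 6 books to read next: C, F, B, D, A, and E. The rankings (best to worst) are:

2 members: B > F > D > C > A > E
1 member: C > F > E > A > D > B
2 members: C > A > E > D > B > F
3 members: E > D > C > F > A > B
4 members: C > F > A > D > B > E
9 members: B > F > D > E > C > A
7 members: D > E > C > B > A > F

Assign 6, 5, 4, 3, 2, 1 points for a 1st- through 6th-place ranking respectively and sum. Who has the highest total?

C: 2·3 + 1·6 + 2·6 + 3·4 + 4·6 + 9·2 + 7·4 = 106
F: 2·5 + 1·5 + 2·1 + 3·3 + 4·5 + 9·5 + 7·1 = 98
B: 2·6 + 1·1 + 2·2 + 3·1 + 4·2 + 9·6 + 7·3 = 103
D: 2·4 + 1·2 + 2·3 + 3·5 + 4·3 + 9·4 + 7·6 = 121
A: 2·2 + 1·3 + 2·5 + 3·2 + 4·4 + 9·1 + 7·2 = 62
E: 2·1 + 1·4 + 2·4 + 3·6 + 4·1 + 9·3 + 7·5 = 98
D has the highest Borda score (121).

D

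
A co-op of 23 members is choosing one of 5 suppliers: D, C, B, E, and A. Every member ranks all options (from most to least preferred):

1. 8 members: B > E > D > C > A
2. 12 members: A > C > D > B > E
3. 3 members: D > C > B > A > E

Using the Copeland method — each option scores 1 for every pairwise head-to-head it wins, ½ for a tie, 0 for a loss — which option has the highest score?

D: beats B and E; loses to C and A → score 2.
C: beats D, B, and E; loses to A → score 3.
B: beats E; loses to D, C, and A → score 1.
E: loses to D, C, B, and A → score 0.
A: beats D, C, B, and E → score 4.
A has the best pairwise record.

A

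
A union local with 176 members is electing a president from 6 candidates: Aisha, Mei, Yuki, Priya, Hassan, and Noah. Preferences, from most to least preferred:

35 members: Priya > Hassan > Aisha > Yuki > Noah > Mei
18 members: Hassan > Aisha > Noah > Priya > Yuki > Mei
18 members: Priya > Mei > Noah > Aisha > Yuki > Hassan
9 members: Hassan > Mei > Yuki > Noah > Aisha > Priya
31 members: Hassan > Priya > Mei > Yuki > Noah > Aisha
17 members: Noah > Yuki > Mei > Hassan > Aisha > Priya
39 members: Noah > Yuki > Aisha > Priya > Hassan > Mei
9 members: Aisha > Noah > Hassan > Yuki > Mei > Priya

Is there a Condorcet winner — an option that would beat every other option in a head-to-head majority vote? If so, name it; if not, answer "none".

Checking pairwise contests:
Yuki beats Aisha 96–80.
Aisha beats Mei 101–75.
Priya beats Yuki 102–74.
Aisha beats Priya 92–84.
Priya beats Hassan 92–84.
Hassan beats Noah 93–83.
Every option loses at least one head-to-head, so there is no Condorcet winner.

none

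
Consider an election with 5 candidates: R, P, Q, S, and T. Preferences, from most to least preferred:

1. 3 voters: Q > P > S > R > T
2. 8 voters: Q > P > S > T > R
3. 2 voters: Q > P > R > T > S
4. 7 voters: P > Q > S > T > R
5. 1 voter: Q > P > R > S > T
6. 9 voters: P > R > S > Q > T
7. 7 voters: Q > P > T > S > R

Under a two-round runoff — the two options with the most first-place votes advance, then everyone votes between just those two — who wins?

Round 1 first-place votes: R 0, P 16, Q 21, S 0, T 0.
Q and P advance.
Runoff: Q is preferred to P by 21 voters; P by 16.
Q wins the runoff.

Q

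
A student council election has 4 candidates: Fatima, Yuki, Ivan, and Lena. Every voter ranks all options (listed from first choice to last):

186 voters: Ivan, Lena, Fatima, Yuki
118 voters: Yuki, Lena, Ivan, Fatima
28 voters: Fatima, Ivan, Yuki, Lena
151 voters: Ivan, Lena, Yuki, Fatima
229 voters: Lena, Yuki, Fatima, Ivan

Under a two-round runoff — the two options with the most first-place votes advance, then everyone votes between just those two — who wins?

Round 1 first-place votes: Fatima 28, Yuki 118, Ivan 337, Lena 229.
Ivan and Lena advance.
Runoff: Ivan is preferred to Lena by 365 voters; Lena by 347.
Ivan wins the runoff.

Ivan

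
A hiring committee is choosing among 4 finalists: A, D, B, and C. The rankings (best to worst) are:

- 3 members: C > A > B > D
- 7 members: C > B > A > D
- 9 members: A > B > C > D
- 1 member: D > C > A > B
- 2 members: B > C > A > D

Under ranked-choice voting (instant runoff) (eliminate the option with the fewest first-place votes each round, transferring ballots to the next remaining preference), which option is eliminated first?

D

Round 1: A 9, D 1, B 2, C 10. Eliminate D.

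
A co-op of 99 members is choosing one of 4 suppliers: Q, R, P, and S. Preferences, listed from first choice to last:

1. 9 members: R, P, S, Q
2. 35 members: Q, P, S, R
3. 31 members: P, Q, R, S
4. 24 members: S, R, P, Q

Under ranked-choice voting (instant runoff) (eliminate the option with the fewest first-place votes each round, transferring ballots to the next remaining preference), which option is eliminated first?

R

Round 1: Q 35, R 9, P 31, S 24. Eliminate R.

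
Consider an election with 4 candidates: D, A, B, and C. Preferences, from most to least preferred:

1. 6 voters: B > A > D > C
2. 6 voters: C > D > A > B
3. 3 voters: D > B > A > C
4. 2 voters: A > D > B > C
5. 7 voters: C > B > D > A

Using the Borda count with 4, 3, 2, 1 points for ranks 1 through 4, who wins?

B

D: 6·2 + 6·3 + 3·4 + 2·3 + 7·2 = 62
A: 6·3 + 6·2 + 3·2 + 2·4 + 7·1 = 51
B: 6·4 + 6·1 + 3·3 + 2·2 + 7·3 = 64
C: 6·1 + 6·4 + 3·1 + 2·1 + 7·4 = 63
B has the highest Borda score (64).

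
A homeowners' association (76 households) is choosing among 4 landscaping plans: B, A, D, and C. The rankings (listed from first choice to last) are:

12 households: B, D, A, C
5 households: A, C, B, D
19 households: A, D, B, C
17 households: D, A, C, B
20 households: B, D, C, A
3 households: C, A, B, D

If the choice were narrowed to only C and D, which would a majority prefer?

Voters preferring C to D: 8; preferring D to C: 68.
D wins the head-to-head.

D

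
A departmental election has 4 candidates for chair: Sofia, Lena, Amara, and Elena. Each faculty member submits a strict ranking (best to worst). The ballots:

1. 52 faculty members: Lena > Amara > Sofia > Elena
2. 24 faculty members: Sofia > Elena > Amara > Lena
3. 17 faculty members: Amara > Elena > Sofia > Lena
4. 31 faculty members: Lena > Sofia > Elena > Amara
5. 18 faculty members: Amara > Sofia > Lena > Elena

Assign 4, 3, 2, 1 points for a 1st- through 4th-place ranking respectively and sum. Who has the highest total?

Lena

Sofia: 52·2 + 24·4 + 17·2 + 31·3 + 18·3 = 381
Lena: 52·4 + 24·1 + 17·1 + 31·4 + 18·2 = 409
Amara: 52·3 + 24·2 + 17·4 + 31·1 + 18·4 = 375
Elena: 52·1 + 24·3 + 17·3 + 31·2 + 18·1 = 255
Lena has the highest Borda score (409).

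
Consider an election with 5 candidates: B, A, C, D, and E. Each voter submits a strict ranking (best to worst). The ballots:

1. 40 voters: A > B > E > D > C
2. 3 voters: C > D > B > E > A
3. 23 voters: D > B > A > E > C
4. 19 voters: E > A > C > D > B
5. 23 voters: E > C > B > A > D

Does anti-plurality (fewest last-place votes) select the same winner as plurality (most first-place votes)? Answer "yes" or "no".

yes

Anti-plurality — last-place votes: B 19, A 3, C 63, D 23, E 0. Winner: E.
Plurality — first-place votes: B 0, A 40, C 3, D 23, E 42. Winner: E.
The two methods agree.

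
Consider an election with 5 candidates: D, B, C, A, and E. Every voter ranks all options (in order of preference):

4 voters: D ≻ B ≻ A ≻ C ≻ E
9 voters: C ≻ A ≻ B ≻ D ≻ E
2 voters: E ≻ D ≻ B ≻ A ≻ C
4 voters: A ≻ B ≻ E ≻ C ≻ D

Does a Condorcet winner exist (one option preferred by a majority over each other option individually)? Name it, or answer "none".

A vs D: 13–6 for A.
A vs B: 13–6 for A.
A vs C: 10–9 for A.
A vs E: 17–2 for A.
A beats every other option head-to-head.

A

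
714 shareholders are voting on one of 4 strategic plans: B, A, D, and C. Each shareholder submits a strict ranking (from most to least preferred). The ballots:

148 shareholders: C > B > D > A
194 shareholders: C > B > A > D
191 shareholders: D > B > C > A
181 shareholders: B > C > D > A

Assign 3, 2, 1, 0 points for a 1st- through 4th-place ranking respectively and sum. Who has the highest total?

B: 148·2 + 194·2 + 191·2 + 181·3 = 1609
A: 148·0 + 194·1 + 191·0 + 181·0 = 194
D: 148·1 + 194·0 + 191·3 + 181·1 = 902
C: 148·3 + 194·3 + 191·1 + 181·2 = 1579
B has the highest Borda score (1609).

B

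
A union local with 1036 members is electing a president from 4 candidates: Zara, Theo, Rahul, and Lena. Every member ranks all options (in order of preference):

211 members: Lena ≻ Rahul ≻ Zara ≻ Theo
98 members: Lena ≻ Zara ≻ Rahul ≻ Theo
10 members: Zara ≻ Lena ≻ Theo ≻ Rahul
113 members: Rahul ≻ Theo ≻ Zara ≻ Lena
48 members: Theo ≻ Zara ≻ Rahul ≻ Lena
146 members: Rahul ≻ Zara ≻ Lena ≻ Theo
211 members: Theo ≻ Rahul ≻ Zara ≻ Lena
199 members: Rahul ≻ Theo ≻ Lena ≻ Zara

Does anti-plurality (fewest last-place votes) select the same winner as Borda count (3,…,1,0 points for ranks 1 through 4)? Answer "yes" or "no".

yes

Anti-plurality — last-place votes: Zara 199, Theo 455, Rahul 10, Lena 372. Winner: Rahul.
Borda — scores: Zara 1149, Theo 1411, Rahul 2364, Lena 1292. Winner: Rahul.
The two methods agree.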